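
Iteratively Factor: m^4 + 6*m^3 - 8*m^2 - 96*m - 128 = (m + 4)*(m^3 + 2*m^2 - 16*m - 32) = (m + 4)^2*(m^2 - 2*m - 8) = (m + 2)*(m + 4)^2*(m - 4)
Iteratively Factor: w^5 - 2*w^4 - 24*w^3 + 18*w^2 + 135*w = (w + 3)*(w^4 - 5*w^3 - 9*w^2 + 45*w) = (w + 3)^2*(w^3 - 8*w^2 + 15*w) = (w - 5)*(w + 3)^2*(w^2 - 3*w) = (w - 5)*(w - 3)*(w + 3)^2*(w)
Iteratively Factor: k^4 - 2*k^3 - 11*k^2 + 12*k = (k - 4)*(k^3 + 2*k^2 - 3*k) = k*(k - 4)*(k^2 + 2*k - 3) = k*(k - 4)*(k + 3)*(k - 1)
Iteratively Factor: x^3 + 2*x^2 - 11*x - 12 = (x + 4)*(x^2 - 2*x - 3) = (x + 1)*(x + 4)*(x - 3)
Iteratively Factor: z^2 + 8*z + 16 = (z + 4)*(z + 4)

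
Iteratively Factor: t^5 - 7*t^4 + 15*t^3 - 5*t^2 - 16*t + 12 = (t + 1)*(t^4 - 8*t^3 + 23*t^2 - 28*t + 12) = (t - 2)*(t + 1)*(t^3 - 6*t^2 + 11*t - 6) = (t - 2)*(t - 1)*(t + 1)*(t^2 - 5*t + 6) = (t - 2)^2*(t - 1)*(t + 1)*(t - 3)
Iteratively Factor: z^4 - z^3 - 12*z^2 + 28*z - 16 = (z - 2)*(z^3 + z^2 - 10*z + 8) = (z - 2)*(z - 1)*(z^2 + 2*z - 8) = (z - 2)*(z - 1)*(z + 4)*(z - 2)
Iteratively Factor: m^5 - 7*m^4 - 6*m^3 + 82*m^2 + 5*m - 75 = (m - 5)*(m^4 - 2*m^3 - 16*m^2 + 2*m + 15) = (m - 5)^2*(m^3 + 3*m^2 - m - 3) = (m - 5)^2*(m + 3)*(m^2 - 1) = (m - 5)^2*(m + 1)*(m + 3)*(m - 1)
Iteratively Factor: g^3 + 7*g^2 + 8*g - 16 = (g + 4)*(g^2 + 3*g - 4) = (g + 4)^2*(g - 1)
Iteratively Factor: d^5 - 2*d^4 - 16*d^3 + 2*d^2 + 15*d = (d - 1)*(d^4 - d^3 - 17*d^2 - 15*d) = (d - 1)*(d + 1)*(d^3 - 2*d^2 - 15*d) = (d - 1)*(d + 1)*(d + 3)*(d^2 - 5*d) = d*(d - 1)*(d + 1)*(d + 3)*(d - 5)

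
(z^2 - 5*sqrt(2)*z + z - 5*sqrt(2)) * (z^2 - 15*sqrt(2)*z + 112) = z^4 - 20*sqrt(2)*z^3 + z^3 - 20*sqrt(2)*z^2 + 262*z^2 - 560*sqrt(2)*z + 262*z - 560*sqrt(2)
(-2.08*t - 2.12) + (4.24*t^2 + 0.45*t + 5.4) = 4.24*t^2 - 1.63*t + 3.28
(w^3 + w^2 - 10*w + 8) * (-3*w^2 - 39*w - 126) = -3*w^5 - 42*w^4 - 135*w^3 + 240*w^2 + 948*w - 1008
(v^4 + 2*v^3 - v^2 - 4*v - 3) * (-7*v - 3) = -7*v^5 - 17*v^4 + v^3 + 31*v^2 + 33*v + 9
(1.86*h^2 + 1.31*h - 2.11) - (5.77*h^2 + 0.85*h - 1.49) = -3.91*h^2 + 0.46*h - 0.62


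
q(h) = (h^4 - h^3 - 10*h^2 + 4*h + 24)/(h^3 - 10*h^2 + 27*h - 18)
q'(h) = (-3*h^2 + 20*h - 27)*(h^4 - h^3 - 10*h^2 + 4*h + 24)/(h^3 - 10*h^2 + 27*h - 18)^2 + (4*h^3 - 3*h^2 - 20*h + 4)/(h^3 - 10*h^2 + 27*h - 18) = (h^4 - 14*h^3 + 8*h^2 + 40*h - 80)/(h^4 - 14*h^3 + 61*h^2 - 84*h + 36)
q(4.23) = -15.14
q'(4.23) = -15.52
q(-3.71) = -0.37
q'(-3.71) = 0.38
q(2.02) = -0.08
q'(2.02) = -3.96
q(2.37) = -1.42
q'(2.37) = -3.84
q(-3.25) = -0.21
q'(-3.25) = 0.30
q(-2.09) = -0.00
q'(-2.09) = 0.03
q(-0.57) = -0.51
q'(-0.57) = -0.92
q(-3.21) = -0.20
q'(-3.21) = 0.29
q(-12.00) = -5.98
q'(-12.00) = 0.83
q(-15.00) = -8.55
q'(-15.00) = 0.88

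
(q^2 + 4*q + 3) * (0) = 0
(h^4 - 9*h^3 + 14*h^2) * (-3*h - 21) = -3*h^5 + 6*h^4 + 147*h^3 - 294*h^2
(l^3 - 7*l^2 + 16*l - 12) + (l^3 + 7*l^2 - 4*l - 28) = 2*l^3 + 12*l - 40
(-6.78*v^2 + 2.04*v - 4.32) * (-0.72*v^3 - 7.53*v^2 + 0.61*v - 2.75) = 4.8816*v^5 + 49.5846*v^4 - 16.3866*v^3 + 52.419*v^2 - 8.2452*v + 11.88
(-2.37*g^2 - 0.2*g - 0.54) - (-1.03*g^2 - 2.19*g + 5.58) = -1.34*g^2 + 1.99*g - 6.12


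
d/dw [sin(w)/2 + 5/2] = cos(w)/2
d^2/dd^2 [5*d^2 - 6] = 10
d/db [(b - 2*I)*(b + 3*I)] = 2*b + I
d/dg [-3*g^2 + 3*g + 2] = 3 - 6*g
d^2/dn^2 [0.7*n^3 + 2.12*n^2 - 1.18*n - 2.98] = 4.2*n + 4.24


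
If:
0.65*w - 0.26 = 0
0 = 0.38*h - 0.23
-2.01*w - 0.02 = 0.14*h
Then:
No Solution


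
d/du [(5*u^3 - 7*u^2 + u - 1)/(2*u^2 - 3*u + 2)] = (10*u^4 - 30*u^3 + 49*u^2 - 24*u - 1)/(4*u^4 - 12*u^3 + 17*u^2 - 12*u + 4)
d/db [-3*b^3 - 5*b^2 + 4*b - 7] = -9*b^2 - 10*b + 4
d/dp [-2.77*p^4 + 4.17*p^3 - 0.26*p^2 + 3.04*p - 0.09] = -11.08*p^3 + 12.51*p^2 - 0.52*p + 3.04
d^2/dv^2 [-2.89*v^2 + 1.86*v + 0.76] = -5.78000000000000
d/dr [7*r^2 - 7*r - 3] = 14*r - 7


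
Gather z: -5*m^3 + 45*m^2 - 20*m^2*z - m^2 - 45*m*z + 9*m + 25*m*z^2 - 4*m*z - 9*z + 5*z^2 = -5*m^3 + 44*m^2 + 9*m + z^2*(25*m + 5) + z*(-20*m^2 - 49*m - 9)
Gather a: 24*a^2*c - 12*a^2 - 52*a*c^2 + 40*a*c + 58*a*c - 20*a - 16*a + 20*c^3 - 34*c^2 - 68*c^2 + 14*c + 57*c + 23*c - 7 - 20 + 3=a^2*(24*c - 12) + a*(-52*c^2 + 98*c - 36) + 20*c^3 - 102*c^2 + 94*c - 24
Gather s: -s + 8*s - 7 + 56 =7*s + 49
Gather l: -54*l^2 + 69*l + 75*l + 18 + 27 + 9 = -54*l^2 + 144*l + 54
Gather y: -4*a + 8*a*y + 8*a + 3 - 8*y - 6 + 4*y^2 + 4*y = 4*a + 4*y^2 + y*(8*a - 4) - 3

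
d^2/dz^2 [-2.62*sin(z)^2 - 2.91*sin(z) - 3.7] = 2.91*sin(z) - 5.24*cos(2*z)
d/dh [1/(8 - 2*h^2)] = h/(h^2 - 4)^2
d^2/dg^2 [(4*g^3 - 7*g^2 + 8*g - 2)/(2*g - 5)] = 2*(16*g^3 - 120*g^2 + 300*g - 103)/(8*g^3 - 60*g^2 + 150*g - 125)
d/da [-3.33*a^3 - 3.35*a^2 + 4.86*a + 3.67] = -9.99*a^2 - 6.7*a + 4.86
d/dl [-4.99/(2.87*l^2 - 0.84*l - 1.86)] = (28.6426*l - 4.1916)/(-2.87*l^2 + 0.84*l + 1.86)^2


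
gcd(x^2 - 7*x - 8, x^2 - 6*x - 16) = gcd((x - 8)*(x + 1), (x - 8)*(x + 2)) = x - 8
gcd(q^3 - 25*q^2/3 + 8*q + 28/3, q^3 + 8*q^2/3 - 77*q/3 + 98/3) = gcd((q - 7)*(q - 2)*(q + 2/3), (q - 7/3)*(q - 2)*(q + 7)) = q - 2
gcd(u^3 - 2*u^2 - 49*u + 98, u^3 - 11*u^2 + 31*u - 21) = u - 7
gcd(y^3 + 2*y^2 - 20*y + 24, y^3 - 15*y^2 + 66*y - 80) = y - 2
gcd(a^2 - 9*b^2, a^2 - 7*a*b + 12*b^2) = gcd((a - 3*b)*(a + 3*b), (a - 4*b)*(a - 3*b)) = a - 3*b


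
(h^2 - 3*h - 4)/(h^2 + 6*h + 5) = (h - 4)/(h + 5)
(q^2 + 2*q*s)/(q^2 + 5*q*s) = (q + 2*s)/(q + 5*s)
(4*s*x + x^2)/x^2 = (4*s + x)/x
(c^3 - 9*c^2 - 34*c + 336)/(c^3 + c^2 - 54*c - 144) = (c - 7)/(c + 3)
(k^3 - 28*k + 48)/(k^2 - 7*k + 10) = (k^2 + 2*k - 24)/(k - 5)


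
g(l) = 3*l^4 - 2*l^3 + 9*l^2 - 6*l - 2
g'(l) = 12*l^3 - 6*l^2 + 18*l - 6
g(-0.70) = 8.02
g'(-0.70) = -25.66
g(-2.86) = 336.28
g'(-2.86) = -387.28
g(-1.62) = 60.51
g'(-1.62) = -101.92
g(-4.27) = 1340.74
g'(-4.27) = -1126.51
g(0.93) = 0.84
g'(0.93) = 15.20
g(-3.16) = 469.08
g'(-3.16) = -501.45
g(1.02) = 2.37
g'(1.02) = 18.85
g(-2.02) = 113.28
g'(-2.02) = -165.75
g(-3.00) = 394.00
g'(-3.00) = -438.00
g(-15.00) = 160738.00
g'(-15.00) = -42126.00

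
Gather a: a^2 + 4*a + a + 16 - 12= a^2 + 5*a + 4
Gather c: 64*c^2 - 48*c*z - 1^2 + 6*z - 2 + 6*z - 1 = 64*c^2 - 48*c*z + 12*z - 4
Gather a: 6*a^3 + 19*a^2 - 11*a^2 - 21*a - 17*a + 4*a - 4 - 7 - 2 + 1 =6*a^3 + 8*a^2 - 34*a - 12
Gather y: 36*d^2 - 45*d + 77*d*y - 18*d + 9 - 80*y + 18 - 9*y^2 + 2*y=36*d^2 - 63*d - 9*y^2 + y*(77*d - 78) + 27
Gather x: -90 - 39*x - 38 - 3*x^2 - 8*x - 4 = -3*x^2 - 47*x - 132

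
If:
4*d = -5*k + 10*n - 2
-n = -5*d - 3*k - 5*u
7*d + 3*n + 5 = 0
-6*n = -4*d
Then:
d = -5/9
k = -94/135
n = -10/27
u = 607/675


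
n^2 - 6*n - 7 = (n - 7)*(n + 1)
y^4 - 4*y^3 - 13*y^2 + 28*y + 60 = (y - 5)*(y - 3)*(y + 2)^2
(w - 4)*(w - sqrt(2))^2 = w^3 - 4*w^2 - 2*sqrt(2)*w^2 + 2*w + 8*sqrt(2)*w - 8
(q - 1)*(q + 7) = q^2 + 6*q - 7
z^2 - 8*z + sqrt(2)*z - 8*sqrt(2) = (z - 8)*(z + sqrt(2))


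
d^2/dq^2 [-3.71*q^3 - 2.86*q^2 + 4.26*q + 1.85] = -22.26*q - 5.72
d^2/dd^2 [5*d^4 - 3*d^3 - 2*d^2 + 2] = 60*d^2 - 18*d - 4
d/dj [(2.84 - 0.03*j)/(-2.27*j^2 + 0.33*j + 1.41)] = (-0.0681*j^2 + 12.8936*j - 0.9795)/(5.1529*j^4 - 1.4982*j^3 - 6.2925*j^2 + 0.9306*j + 1.9881)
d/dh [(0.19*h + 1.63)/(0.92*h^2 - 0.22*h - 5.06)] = (0.1748*h^2 - 0.0418*h - (0.19*h + 1.63)*(1.84*h - 0.22) - 0.9614)/(-0.92*h^2 + 0.22*h + 5.06)^2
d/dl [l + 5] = 1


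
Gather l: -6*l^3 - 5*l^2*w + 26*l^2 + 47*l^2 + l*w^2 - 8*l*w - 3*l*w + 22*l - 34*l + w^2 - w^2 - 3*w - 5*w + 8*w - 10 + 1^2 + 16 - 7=-6*l^3 + l^2*(73 - 5*w) + l*(w^2 - 11*w - 12)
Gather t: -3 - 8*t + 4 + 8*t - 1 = 0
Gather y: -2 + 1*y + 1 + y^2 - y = y^2 - 1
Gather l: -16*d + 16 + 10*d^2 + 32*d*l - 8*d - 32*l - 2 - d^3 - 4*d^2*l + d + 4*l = -d^3 + 10*d^2 - 23*d + l*(-4*d^2 + 32*d - 28) + 14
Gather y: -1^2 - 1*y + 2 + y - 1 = 0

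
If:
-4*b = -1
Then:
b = 1/4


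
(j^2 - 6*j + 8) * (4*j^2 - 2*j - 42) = 4*j^4 - 26*j^3 + 2*j^2 + 236*j - 336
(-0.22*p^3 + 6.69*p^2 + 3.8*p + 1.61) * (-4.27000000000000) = 0.9394*p^3 - 28.5663*p^2 - 16.226*p - 6.8747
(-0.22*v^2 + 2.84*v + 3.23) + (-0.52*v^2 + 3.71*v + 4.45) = -0.74*v^2 + 6.55*v + 7.68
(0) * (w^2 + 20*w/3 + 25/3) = 0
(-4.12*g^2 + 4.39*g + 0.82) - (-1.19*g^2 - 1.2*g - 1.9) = -2.93*g^2 + 5.59*g + 2.72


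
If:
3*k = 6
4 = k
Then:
No Solution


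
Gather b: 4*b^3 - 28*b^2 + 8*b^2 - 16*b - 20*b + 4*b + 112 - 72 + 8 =4*b^3 - 20*b^2 - 32*b + 48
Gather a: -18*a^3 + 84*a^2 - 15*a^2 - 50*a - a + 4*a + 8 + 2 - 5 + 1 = -18*a^3 + 69*a^2 - 47*a + 6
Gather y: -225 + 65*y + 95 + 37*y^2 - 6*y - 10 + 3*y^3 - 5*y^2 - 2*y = 3*y^3 + 32*y^2 + 57*y - 140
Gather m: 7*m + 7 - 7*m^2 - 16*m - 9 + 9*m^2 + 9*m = 2*m^2 - 2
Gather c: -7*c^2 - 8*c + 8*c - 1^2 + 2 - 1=-7*c^2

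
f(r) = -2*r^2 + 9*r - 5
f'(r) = 9 - 4*r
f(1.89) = 4.87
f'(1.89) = 1.44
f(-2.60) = -41.92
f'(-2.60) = 19.40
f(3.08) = 3.75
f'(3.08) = -3.32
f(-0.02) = -5.18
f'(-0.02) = 9.08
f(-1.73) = -26.56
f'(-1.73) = 15.92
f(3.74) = 0.68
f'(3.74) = -5.96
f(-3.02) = -50.42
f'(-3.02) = 21.08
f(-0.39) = -8.81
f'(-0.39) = 10.56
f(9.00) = -86.00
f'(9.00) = -27.00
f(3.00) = 4.00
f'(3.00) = -3.00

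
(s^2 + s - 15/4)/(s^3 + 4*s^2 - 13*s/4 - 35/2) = (2*s - 3)/(2*s^2 + 3*s - 14)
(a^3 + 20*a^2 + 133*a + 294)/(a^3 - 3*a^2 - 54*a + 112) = (a^2 + 13*a + 42)/(a^2 - 10*a + 16)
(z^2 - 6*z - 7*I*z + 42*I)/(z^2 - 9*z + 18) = (z - 7*I)/(z - 3)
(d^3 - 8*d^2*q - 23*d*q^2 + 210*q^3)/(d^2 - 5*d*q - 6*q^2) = (d^2 - 2*d*q - 35*q^2)/(d + q)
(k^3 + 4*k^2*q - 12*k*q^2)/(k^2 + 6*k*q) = k - 2*q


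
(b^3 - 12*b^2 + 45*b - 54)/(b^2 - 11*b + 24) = (b^2 - 9*b + 18)/(b - 8)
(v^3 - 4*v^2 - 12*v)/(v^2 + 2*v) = v - 6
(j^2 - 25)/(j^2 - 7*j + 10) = (j + 5)/(j - 2)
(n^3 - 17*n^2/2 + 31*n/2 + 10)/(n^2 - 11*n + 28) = (2*n^2 - 9*n - 5)/(2*(n - 7))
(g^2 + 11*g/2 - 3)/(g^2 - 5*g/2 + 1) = (g + 6)/(g - 2)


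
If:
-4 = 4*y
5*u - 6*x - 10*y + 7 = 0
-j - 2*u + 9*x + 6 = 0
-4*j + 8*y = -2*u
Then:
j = -107/20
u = -67/10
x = -11/4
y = -1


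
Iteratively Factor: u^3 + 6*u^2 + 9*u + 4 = (u + 1)*(u^2 + 5*u + 4) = (u + 1)^2*(u + 4)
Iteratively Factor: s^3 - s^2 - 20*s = (s + 4)*(s^2 - 5*s) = s*(s + 4)*(s - 5)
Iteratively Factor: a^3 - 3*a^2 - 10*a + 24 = (a - 2)*(a^2 - a - 12) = (a - 4)*(a - 2)*(a + 3)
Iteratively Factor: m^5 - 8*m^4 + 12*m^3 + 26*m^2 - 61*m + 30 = (m + 2)*(m^4 - 10*m^3 + 32*m^2 - 38*m + 15) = (m - 3)*(m + 2)*(m^3 - 7*m^2 + 11*m - 5) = (m - 3)*(m - 1)*(m + 2)*(m^2 - 6*m + 5) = (m - 5)*(m - 3)*(m - 1)*(m + 2)*(m - 1)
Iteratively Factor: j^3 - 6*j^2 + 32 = (j - 4)*(j^2 - 2*j - 8) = (j - 4)*(j + 2)*(j - 4)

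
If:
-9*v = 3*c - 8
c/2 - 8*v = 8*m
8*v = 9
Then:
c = -17/24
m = -449/384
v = 9/8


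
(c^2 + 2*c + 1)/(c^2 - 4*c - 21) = (c^2 + 2*c + 1)/(c^2 - 4*c - 21)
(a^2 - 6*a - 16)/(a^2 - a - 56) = (a + 2)/(a + 7)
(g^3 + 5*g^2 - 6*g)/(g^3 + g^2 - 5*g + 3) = g*(g + 6)/(g^2 + 2*g - 3)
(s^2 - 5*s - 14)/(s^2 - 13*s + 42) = (s + 2)/(s - 6)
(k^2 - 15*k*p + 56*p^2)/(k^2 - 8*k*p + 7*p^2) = (-k + 8*p)/(-k + p)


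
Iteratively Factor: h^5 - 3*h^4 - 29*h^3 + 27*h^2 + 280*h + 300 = (h + 3)*(h^4 - 6*h^3 - 11*h^2 + 60*h + 100) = (h + 2)*(h + 3)*(h^3 - 8*h^2 + 5*h + 50) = (h - 5)*(h + 2)*(h + 3)*(h^2 - 3*h - 10) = (h - 5)*(h + 2)^2*(h + 3)*(h - 5)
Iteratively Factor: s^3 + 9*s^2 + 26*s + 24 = (s + 2)*(s^2 + 7*s + 12) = (s + 2)*(s + 4)*(s + 3)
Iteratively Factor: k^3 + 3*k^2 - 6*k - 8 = (k - 2)*(k^2 + 5*k + 4) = (k - 2)*(k + 1)*(k + 4)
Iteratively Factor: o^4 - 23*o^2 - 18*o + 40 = (o - 5)*(o^3 + 5*o^2 + 2*o - 8) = (o - 5)*(o - 1)*(o^2 + 6*o + 8) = (o - 5)*(o - 1)*(o + 2)*(o + 4)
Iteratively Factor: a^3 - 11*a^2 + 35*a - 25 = (a - 5)*(a^2 - 6*a + 5) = (a - 5)^2*(a - 1)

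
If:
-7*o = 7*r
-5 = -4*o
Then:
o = 5/4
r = -5/4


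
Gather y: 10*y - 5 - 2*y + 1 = 8*y - 4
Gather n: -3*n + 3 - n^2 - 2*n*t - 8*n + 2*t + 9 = -n^2 + n*(-2*t - 11) + 2*t + 12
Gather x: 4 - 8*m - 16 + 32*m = 24*m - 12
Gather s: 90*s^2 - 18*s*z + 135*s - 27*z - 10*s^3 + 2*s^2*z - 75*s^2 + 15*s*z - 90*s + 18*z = -10*s^3 + s^2*(2*z + 15) + s*(45 - 3*z) - 9*z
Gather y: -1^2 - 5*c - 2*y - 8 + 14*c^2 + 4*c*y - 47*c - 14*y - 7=14*c^2 - 52*c + y*(4*c - 16) - 16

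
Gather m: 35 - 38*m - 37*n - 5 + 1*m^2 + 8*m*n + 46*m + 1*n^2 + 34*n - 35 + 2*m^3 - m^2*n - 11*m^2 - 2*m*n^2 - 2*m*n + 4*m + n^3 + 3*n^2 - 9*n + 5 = 2*m^3 + m^2*(-n - 10) + m*(-2*n^2 + 6*n + 12) + n^3 + 4*n^2 - 12*n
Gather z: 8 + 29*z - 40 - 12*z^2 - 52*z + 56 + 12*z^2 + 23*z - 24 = 0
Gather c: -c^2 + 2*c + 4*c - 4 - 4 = -c^2 + 6*c - 8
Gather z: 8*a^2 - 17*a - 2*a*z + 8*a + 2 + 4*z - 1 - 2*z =8*a^2 - 9*a + z*(2 - 2*a) + 1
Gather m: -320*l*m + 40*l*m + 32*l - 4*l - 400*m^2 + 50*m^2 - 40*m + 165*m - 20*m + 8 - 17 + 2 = 28*l - 350*m^2 + m*(105 - 280*l) - 7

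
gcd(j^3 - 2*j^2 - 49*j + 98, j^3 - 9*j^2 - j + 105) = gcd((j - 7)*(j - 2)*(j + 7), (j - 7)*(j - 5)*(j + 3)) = j - 7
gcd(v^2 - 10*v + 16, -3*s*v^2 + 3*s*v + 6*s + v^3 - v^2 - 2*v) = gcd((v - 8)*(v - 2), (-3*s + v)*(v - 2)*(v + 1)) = v - 2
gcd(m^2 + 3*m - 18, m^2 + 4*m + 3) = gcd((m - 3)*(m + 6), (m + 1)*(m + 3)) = 1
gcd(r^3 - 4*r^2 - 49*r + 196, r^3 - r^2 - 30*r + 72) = r - 4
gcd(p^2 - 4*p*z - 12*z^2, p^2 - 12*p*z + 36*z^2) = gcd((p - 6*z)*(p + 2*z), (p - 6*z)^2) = -p + 6*z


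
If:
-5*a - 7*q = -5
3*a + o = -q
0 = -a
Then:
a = 0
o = -5/7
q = 5/7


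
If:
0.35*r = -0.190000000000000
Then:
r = -0.54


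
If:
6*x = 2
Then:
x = 1/3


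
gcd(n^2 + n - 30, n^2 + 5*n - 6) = n + 6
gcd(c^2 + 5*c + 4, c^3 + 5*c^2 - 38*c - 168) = c + 4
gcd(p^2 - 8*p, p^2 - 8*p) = p^2 - 8*p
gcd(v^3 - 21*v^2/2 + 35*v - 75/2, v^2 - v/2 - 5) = v - 5/2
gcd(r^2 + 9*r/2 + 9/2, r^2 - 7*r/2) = 1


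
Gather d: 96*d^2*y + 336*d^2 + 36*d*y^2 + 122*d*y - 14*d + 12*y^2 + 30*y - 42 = d^2*(96*y + 336) + d*(36*y^2 + 122*y - 14) + 12*y^2 + 30*y - 42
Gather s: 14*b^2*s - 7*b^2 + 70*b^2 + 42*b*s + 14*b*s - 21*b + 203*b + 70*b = 63*b^2 + 252*b + s*(14*b^2 + 56*b)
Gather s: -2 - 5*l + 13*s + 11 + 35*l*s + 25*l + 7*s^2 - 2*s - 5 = 20*l + 7*s^2 + s*(35*l + 11) + 4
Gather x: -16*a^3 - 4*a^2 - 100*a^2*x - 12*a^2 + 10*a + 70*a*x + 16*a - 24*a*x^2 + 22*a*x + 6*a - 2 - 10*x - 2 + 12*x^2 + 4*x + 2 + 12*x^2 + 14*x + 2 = -16*a^3 - 16*a^2 + 32*a + x^2*(24 - 24*a) + x*(-100*a^2 + 92*a + 8)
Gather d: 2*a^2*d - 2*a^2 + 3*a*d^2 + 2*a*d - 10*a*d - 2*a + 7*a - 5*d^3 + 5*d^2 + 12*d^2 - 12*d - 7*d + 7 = -2*a^2 + 5*a - 5*d^3 + d^2*(3*a + 17) + d*(2*a^2 - 8*a - 19) + 7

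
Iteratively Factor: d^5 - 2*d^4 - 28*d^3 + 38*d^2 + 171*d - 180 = (d - 5)*(d^4 + 3*d^3 - 13*d^2 - 27*d + 36) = (d - 5)*(d - 3)*(d^3 + 6*d^2 + 5*d - 12) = (d - 5)*(d - 3)*(d + 3)*(d^2 + 3*d - 4) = (d - 5)*(d - 3)*(d + 3)*(d + 4)*(d - 1)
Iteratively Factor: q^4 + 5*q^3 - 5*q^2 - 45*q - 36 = (q - 3)*(q^3 + 8*q^2 + 19*q + 12) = (q - 3)*(q + 1)*(q^2 + 7*q + 12) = (q - 3)*(q + 1)*(q + 3)*(q + 4)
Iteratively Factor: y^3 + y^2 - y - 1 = (y - 1)*(y^2 + 2*y + 1) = (y - 1)*(y + 1)*(y + 1)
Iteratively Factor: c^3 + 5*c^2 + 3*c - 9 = (c + 3)*(c^2 + 2*c - 3) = (c - 1)*(c + 3)*(c + 3)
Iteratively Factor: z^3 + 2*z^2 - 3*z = (z - 1)*(z^2 + 3*z) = z*(z - 1)*(z + 3)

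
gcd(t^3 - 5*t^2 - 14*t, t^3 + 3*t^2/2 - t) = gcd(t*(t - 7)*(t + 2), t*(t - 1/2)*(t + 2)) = t^2 + 2*t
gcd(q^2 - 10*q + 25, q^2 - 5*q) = q - 5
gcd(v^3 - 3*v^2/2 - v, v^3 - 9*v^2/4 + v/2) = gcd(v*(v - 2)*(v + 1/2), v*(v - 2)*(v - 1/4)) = v^2 - 2*v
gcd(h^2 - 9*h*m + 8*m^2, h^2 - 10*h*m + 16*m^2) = h - 8*m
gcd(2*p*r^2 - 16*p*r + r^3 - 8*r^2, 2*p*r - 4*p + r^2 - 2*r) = 2*p + r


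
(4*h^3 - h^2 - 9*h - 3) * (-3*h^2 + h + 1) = -12*h^5 + 7*h^4 + 30*h^3 - h^2 - 12*h - 3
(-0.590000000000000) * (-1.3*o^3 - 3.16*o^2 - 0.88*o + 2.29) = 0.767*o^3 + 1.8644*o^2 + 0.5192*o - 1.3511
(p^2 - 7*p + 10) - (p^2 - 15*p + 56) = 8*p - 46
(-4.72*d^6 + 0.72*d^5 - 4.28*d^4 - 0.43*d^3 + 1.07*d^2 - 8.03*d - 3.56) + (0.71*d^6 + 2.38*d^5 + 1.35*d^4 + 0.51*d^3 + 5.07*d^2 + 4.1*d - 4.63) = -4.01*d^6 + 3.1*d^5 - 2.93*d^4 + 0.08*d^3 + 6.14*d^2 - 3.93*d - 8.19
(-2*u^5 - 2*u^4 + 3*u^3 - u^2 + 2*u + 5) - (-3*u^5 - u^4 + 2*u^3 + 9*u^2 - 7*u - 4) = u^5 - u^4 + u^3 - 10*u^2 + 9*u + 9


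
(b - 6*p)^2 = b^2 - 12*b*p + 36*p^2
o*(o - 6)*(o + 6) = o^3 - 36*o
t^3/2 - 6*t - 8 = (t/2 + 1)*(t - 4)*(t + 2)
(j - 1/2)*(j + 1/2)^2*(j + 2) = j^4 + 5*j^3/2 + 3*j^2/4 - 5*j/8 - 1/4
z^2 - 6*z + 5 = (z - 5)*(z - 1)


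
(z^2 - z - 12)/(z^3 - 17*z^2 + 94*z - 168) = (z + 3)/(z^2 - 13*z + 42)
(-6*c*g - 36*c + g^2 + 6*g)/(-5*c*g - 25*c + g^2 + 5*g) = (6*c*g + 36*c - g^2 - 6*g)/(5*c*g + 25*c - g^2 - 5*g)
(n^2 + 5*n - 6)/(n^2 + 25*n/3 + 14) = 3*(n - 1)/(3*n + 7)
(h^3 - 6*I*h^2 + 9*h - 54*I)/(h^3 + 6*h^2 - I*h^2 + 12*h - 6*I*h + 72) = (h^2 - 9*I*h - 18)/(h^2 + h*(6 - 4*I) - 24*I)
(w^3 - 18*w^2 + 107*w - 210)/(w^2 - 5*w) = w - 13 + 42/w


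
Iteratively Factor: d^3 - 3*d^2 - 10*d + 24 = (d - 2)*(d^2 - d - 12) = (d - 2)*(d + 3)*(d - 4)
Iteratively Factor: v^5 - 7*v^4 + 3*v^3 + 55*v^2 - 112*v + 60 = (v + 3)*(v^4 - 10*v^3 + 33*v^2 - 44*v + 20) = (v - 2)*(v + 3)*(v^3 - 8*v^2 + 17*v - 10) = (v - 5)*(v - 2)*(v + 3)*(v^2 - 3*v + 2) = (v - 5)*(v - 2)^2*(v + 3)*(v - 1)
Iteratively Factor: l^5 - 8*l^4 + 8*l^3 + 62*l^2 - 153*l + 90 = (l - 3)*(l^4 - 5*l^3 - 7*l^2 + 41*l - 30) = (l - 3)*(l - 1)*(l^3 - 4*l^2 - 11*l + 30) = (l - 3)*(l - 2)*(l - 1)*(l^2 - 2*l - 15) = (l - 3)*(l - 2)*(l - 1)*(l + 3)*(l - 5)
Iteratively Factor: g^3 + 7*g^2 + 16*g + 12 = (g + 2)*(g^2 + 5*g + 6) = (g + 2)*(g + 3)*(g + 2)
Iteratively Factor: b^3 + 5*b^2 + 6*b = (b + 3)*(b^2 + 2*b) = b*(b + 3)*(b + 2)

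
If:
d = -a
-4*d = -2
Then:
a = -1/2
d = 1/2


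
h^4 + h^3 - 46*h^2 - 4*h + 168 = (h - 6)*(h - 2)*(h + 2)*(h + 7)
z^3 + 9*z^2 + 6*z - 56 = (z - 2)*(z + 4)*(z + 7)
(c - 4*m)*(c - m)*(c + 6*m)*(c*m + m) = c^4*m + c^3*m^2 + c^3*m - 26*c^2*m^3 + c^2*m^2 + 24*c*m^4 - 26*c*m^3 + 24*m^4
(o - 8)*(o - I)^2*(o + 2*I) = o^4 - 8*o^3 + 3*o^2 - 24*o - 2*I*o + 16*I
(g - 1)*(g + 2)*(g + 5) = g^3 + 6*g^2 + 3*g - 10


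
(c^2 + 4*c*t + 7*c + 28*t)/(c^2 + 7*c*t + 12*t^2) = (c + 7)/(c + 3*t)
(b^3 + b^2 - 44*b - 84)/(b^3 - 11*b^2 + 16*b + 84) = (b + 6)/(b - 6)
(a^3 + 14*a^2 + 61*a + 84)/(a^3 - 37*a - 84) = (a + 7)/(a - 7)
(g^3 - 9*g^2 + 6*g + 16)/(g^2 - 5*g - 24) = (g^2 - g - 2)/(g + 3)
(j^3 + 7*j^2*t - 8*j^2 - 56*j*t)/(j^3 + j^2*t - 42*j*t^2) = (8 - j)/(-j + 6*t)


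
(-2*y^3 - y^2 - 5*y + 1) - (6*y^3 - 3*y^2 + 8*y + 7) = -8*y^3 + 2*y^2 - 13*y - 6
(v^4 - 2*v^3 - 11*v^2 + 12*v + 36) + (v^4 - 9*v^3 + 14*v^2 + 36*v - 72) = 2*v^4 - 11*v^3 + 3*v^2 + 48*v - 36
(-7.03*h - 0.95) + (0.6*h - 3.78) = -6.43*h - 4.73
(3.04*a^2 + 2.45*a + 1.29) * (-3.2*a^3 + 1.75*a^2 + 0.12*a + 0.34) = -9.728*a^5 - 2.52*a^4 + 0.5243*a^3 + 3.5851*a^2 + 0.9878*a + 0.4386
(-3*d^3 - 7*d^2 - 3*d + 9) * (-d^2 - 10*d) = 3*d^5 + 37*d^4 + 73*d^3 + 21*d^2 - 90*d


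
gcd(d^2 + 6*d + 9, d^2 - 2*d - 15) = d + 3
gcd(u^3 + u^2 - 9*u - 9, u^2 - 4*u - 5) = u + 1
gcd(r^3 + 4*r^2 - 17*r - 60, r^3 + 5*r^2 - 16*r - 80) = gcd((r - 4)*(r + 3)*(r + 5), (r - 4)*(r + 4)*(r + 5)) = r^2 + r - 20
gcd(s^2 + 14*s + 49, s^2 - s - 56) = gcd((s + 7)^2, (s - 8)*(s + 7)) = s + 7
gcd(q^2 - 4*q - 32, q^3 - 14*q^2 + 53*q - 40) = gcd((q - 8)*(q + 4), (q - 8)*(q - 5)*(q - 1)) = q - 8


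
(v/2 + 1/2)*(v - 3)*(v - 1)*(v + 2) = v^4/2 - v^3/2 - 7*v^2/2 + v/2 + 3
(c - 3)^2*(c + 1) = c^3 - 5*c^2 + 3*c + 9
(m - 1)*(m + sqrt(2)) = m^2 - m + sqrt(2)*m - sqrt(2)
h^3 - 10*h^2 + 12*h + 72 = (h - 6)^2*(h + 2)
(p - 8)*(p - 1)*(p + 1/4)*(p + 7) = p^4 - 7*p^3/4 - 111*p^2/2 + 169*p/4 + 14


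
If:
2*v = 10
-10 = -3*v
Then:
No Solution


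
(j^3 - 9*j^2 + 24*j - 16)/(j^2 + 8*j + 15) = (j^3 - 9*j^2 + 24*j - 16)/(j^2 + 8*j + 15)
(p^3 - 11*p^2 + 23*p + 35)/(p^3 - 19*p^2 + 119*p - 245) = (p + 1)/(p - 7)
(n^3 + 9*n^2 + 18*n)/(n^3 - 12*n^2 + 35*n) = (n^2 + 9*n + 18)/(n^2 - 12*n + 35)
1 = 1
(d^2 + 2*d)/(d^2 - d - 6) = d/(d - 3)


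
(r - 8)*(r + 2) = r^2 - 6*r - 16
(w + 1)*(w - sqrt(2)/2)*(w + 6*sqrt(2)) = w^3 + w^2 + 11*sqrt(2)*w^2/2 - 6*w + 11*sqrt(2)*w/2 - 6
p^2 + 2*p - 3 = (p - 1)*(p + 3)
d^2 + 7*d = d*(d + 7)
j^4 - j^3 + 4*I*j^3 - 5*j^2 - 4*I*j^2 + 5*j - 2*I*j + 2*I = (j - 1)*(j + I)^2*(j + 2*I)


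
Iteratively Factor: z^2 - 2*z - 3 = (z - 3)*(z + 1)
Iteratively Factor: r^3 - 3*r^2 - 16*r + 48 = (r + 4)*(r^2 - 7*r + 12) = (r - 3)*(r + 4)*(r - 4)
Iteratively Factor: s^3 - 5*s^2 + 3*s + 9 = (s - 3)*(s^2 - 2*s - 3) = (s - 3)^2*(s + 1)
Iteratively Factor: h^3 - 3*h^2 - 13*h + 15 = (h - 5)*(h^2 + 2*h - 3) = (h - 5)*(h - 1)*(h + 3)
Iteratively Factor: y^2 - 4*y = (y - 4)*(y)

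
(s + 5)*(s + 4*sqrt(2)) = s^2 + 5*s + 4*sqrt(2)*s + 20*sqrt(2)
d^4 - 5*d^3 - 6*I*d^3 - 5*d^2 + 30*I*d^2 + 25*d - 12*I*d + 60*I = (d - 5)*(d - 4*I)*(d - 3*I)*(d + I)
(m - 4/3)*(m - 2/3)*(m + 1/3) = m^3 - 5*m^2/3 + 2*m/9 + 8/27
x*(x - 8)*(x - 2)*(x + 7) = x^4 - 3*x^3 - 54*x^2 + 112*x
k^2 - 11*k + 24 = (k - 8)*(k - 3)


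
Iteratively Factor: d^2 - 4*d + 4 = (d - 2)*(d - 2)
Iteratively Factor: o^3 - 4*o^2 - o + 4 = (o - 4)*(o^2 - 1) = (o - 4)*(o - 1)*(o + 1)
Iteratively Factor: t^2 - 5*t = (t - 5)*(t)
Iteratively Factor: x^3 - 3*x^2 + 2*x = (x - 2)*(x^2 - x) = x*(x - 2)*(x - 1)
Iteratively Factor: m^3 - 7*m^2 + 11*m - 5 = (m - 1)*(m^2 - 6*m + 5) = (m - 5)*(m - 1)*(m - 1)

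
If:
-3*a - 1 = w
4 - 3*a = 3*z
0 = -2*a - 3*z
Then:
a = 4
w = -13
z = -8/3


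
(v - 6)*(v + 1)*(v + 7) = v^3 + 2*v^2 - 41*v - 42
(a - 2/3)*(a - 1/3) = a^2 - a + 2/9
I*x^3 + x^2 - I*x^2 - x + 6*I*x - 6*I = (x - 3*I)*(x + 2*I)*(I*x - I)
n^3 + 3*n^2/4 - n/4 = n*(n - 1/4)*(n + 1)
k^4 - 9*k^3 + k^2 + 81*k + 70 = (k - 7)*(k - 5)*(k + 1)*(k + 2)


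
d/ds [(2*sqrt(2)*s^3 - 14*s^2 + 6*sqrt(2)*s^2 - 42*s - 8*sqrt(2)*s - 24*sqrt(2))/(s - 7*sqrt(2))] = 2*(2*sqrt(2)*s^3 - 49*s^2 + 3*sqrt(2)*s^2 - 84*s + 98*sqrt(2)*s + 56 + 159*sqrt(2))/(s^2 - 14*sqrt(2)*s + 98)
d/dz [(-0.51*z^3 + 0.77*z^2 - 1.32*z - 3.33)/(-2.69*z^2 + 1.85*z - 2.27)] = (1.3719*z^4 - 1.887*z^3 + 1.3468*z^2 - 21.4112*z + 9.1569)/(7.2361*z^4 - 9.953*z^3 + 15.6351*z^2 - 8.399*z + 5.1529)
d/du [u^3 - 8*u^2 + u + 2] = 3*u^2 - 16*u + 1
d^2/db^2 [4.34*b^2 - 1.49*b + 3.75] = 8.68000000000000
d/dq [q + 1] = 1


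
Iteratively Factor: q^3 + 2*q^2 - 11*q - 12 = (q + 1)*(q^2 + q - 12) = (q + 1)*(q + 4)*(q - 3)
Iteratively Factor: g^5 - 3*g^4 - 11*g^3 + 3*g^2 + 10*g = (g - 5)*(g^4 + 2*g^3 - g^2 - 2*g) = (g - 5)*(g + 1)*(g^3 + g^2 - 2*g) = (g - 5)*(g + 1)*(g + 2)*(g^2 - g) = g*(g - 5)*(g + 1)*(g + 2)*(g - 1)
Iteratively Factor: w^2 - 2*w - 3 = (w - 3)*(w + 1)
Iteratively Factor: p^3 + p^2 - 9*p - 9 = (p - 3)*(p^2 + 4*p + 3) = (p - 3)*(p + 3)*(p + 1)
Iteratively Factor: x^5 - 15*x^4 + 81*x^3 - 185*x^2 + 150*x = (x)*(x^4 - 15*x^3 + 81*x^2 - 185*x + 150) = x*(x - 5)*(x^3 - 10*x^2 + 31*x - 30) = x*(x - 5)*(x - 3)*(x^2 - 7*x + 10) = x*(x - 5)*(x - 3)*(x - 2)*(x - 5)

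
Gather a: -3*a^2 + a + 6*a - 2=-3*a^2 + 7*a - 2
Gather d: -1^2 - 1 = -2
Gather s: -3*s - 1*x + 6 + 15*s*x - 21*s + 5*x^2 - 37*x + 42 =s*(15*x - 24) + 5*x^2 - 38*x + 48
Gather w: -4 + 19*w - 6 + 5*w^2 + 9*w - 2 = 5*w^2 + 28*w - 12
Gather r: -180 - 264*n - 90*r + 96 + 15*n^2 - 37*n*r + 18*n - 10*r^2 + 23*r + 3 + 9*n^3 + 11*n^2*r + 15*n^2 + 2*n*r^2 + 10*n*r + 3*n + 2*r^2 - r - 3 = 9*n^3 + 30*n^2 - 243*n + r^2*(2*n - 8) + r*(11*n^2 - 27*n - 68) - 84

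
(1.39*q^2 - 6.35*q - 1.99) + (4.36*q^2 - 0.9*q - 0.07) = 5.75*q^2 - 7.25*q - 2.06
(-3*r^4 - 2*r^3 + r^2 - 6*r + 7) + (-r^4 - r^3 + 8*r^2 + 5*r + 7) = -4*r^4 - 3*r^3 + 9*r^2 - r + 14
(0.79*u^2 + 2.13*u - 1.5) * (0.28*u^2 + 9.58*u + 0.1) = 0.2212*u^4 + 8.1646*u^3 + 20.0644*u^2 - 14.157*u - 0.15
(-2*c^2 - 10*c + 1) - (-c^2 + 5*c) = -c^2 - 15*c + 1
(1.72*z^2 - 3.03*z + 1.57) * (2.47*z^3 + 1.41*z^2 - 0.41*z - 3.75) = 4.2484*z^5 - 5.0589*z^4 - 1.0996*z^3 - 2.994*z^2 + 10.7188*z - 5.8875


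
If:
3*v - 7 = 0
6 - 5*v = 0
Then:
No Solution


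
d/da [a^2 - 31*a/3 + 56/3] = 2*a - 31/3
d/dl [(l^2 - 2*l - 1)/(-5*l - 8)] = (-5*l^2 - 16*l + 11)/(25*l^2 + 80*l + 64)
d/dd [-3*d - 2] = -3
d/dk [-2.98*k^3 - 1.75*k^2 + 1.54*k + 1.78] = -8.94*k^2 - 3.5*k + 1.54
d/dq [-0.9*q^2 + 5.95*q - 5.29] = 5.95 - 1.8*q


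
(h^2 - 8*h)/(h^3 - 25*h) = (h - 8)/(h^2 - 25)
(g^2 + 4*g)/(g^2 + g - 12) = g/(g - 3)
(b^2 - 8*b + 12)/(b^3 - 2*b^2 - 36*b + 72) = 1/(b + 6)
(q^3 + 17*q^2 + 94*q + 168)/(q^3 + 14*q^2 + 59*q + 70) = (q^2 + 10*q + 24)/(q^2 + 7*q + 10)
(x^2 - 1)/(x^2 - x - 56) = (1 - x^2)/(-x^2 + x + 56)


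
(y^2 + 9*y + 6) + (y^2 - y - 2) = 2*y^2 + 8*y + 4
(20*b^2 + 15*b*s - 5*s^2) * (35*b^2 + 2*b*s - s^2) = 700*b^4 + 565*b^3*s - 165*b^2*s^2 - 25*b*s^3 + 5*s^4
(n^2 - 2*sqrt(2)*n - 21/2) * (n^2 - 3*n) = n^4 - 3*n^3 - 2*sqrt(2)*n^3 - 21*n^2/2 + 6*sqrt(2)*n^2 + 63*n/2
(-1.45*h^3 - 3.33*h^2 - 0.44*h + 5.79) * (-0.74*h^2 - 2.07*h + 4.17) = 1.073*h^5 + 5.4657*h^4 + 1.1722*h^3 - 17.2599*h^2 - 13.8201*h + 24.1443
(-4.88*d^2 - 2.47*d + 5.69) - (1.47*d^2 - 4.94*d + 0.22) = -6.35*d^2 + 2.47*d + 5.47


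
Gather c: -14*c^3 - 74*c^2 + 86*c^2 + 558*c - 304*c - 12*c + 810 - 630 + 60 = -14*c^3 + 12*c^2 + 242*c + 240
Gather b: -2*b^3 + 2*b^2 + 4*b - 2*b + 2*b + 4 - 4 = -2*b^3 + 2*b^2 + 4*b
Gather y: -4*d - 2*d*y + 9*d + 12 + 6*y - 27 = 5*d + y*(6 - 2*d) - 15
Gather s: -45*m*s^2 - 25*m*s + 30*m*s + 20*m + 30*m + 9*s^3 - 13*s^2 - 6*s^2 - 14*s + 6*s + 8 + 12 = 50*m + 9*s^3 + s^2*(-45*m - 19) + s*(5*m - 8) + 20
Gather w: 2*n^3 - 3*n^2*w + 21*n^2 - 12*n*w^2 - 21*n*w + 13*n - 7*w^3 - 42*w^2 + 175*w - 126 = 2*n^3 + 21*n^2 + 13*n - 7*w^3 + w^2*(-12*n - 42) + w*(-3*n^2 - 21*n + 175) - 126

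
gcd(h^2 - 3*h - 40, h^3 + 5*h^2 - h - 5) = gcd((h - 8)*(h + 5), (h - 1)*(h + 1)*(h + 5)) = h + 5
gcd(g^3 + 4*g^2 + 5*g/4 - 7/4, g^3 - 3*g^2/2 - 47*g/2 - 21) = g^2 + 9*g/2 + 7/2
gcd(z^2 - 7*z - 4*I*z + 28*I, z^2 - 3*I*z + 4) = z - 4*I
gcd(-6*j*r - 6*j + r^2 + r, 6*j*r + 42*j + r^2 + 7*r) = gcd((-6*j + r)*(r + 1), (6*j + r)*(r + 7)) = 1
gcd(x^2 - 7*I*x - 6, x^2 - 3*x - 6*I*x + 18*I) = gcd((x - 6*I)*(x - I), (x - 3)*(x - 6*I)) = x - 6*I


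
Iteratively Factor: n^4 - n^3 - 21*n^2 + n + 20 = (n - 1)*(n^3 - 21*n - 20) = (n - 5)*(n - 1)*(n^2 + 5*n + 4) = (n - 5)*(n - 1)*(n + 4)*(n + 1)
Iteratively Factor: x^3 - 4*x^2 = (x)*(x^2 - 4*x) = x^2*(x - 4)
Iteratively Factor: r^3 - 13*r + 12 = (r + 4)*(r^2 - 4*r + 3) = (r - 1)*(r + 4)*(r - 3)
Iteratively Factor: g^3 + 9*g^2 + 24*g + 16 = (g + 4)*(g^2 + 5*g + 4) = (g + 1)*(g + 4)*(g + 4)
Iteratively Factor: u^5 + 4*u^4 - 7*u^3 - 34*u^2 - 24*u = (u - 3)*(u^4 + 7*u^3 + 14*u^2 + 8*u) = (u - 3)*(u + 2)*(u^3 + 5*u^2 + 4*u) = (u - 3)*(u + 2)*(u + 4)*(u^2 + u) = u*(u - 3)*(u + 2)*(u + 4)*(u + 1)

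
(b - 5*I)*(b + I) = b^2 - 4*I*b + 5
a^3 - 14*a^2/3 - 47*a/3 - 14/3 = (a - 7)*(a + 1/3)*(a + 2)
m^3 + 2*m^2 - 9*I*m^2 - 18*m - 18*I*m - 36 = (m + 2)*(m - 6*I)*(m - 3*I)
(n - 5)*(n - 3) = n^2 - 8*n + 15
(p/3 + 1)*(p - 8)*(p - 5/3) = p^3/3 - 20*p^2/9 - 47*p/9 + 40/3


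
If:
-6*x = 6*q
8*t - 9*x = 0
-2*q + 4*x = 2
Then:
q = -1/3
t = 3/8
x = 1/3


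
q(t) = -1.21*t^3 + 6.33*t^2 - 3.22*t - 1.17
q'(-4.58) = -137.35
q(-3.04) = 101.11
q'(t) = -3.63*t^2 + 12.66*t - 3.22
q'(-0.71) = -14.04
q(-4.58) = 262.61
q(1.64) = 5.24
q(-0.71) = 4.74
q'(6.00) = -57.94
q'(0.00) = -3.22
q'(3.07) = 1.43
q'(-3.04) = -75.25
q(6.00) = -53.97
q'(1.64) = 7.78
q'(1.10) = 6.31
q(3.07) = 13.59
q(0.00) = -1.17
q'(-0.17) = -5.48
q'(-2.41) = -54.81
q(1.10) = 1.34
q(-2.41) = 60.29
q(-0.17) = -0.43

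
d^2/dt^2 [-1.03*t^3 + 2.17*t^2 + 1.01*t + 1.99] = 4.34 - 6.18*t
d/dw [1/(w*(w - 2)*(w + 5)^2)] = (-2*w*(w - 2) - w*(w + 5) - (w - 2)*(w + 5))/(w^2*(w - 2)^2*(w + 5)^3)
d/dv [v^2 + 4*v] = 2*v + 4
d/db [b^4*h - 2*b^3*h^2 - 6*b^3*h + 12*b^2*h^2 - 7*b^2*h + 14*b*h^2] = 2*h*(2*b^3 - 3*b^2*h - 9*b^2 + 12*b*h - 7*b + 7*h)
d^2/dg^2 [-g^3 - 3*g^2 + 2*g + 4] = -6*g - 6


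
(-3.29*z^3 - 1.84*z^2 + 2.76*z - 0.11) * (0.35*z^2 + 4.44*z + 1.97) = -1.1515*z^5 - 15.2516*z^4 - 13.6849*z^3 + 8.5911*z^2 + 4.9488*z - 0.2167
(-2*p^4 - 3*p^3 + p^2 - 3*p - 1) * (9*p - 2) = -18*p^5 - 23*p^4 + 15*p^3 - 29*p^2 - 3*p + 2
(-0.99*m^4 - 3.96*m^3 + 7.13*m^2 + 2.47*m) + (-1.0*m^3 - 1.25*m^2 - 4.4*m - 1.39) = -0.99*m^4 - 4.96*m^3 + 5.88*m^2 - 1.93*m - 1.39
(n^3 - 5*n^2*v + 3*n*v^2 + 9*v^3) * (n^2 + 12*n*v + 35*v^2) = n^5 + 7*n^4*v - 22*n^3*v^2 - 130*n^2*v^3 + 213*n*v^4 + 315*v^5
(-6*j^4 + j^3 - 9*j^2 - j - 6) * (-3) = 18*j^4 - 3*j^3 + 27*j^2 + 3*j + 18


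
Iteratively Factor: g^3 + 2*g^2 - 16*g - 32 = (g + 2)*(g^2 - 16) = (g - 4)*(g + 2)*(g + 4)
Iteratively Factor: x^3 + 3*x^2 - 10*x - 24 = (x - 3)*(x^2 + 6*x + 8) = (x - 3)*(x + 2)*(x + 4)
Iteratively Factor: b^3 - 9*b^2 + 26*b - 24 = (b - 4)*(b^2 - 5*b + 6) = (b - 4)*(b - 2)*(b - 3)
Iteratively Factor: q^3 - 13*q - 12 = (q + 3)*(q^2 - 3*q - 4) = (q - 4)*(q + 3)*(q + 1)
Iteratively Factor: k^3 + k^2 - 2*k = (k)*(k^2 + k - 2) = k*(k + 2)*(k - 1)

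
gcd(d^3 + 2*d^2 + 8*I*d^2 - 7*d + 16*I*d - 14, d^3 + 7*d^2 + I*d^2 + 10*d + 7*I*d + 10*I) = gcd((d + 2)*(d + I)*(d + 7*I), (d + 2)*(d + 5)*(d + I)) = d^2 + d*(2 + I) + 2*I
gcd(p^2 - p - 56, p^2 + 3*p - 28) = p + 7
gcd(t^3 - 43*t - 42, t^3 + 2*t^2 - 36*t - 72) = t + 6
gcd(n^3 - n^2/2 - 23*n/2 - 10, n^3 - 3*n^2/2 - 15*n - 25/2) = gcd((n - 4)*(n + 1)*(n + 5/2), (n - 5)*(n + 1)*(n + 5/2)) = n^2 + 7*n/2 + 5/2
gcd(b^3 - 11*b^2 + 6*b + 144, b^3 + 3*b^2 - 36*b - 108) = b^2 - 3*b - 18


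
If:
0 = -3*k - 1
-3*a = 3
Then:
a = -1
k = -1/3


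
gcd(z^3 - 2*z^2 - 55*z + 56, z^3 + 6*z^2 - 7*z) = z^2 + 6*z - 7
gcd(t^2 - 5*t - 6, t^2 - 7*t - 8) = t + 1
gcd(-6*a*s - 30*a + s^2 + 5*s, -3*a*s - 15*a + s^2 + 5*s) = s + 5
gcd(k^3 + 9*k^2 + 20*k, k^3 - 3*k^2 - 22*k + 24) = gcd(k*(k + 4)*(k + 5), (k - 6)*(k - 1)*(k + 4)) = k + 4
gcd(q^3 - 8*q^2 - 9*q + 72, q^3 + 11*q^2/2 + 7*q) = 1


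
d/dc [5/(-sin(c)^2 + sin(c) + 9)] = 5*(2*sin(c) - 1)*cos(c)/(sin(c) + cos(c)^2 + 8)^2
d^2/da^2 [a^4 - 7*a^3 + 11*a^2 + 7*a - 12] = 12*a^2 - 42*a + 22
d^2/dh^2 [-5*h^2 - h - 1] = -10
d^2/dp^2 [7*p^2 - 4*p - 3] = 14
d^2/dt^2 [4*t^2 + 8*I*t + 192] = 8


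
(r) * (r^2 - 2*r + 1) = r^3 - 2*r^2 + r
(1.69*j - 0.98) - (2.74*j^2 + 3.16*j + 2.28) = -2.74*j^2 - 1.47*j - 3.26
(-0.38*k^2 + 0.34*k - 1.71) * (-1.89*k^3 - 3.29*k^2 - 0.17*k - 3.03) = 0.7182*k^5 + 0.6076*k^4 + 2.1779*k^3 + 6.7195*k^2 - 0.7395*k + 5.1813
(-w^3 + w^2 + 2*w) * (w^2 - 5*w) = -w^5 + 6*w^4 - 3*w^3 - 10*w^2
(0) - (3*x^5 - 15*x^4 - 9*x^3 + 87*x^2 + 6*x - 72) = -3*x^5 + 15*x^4 + 9*x^3 - 87*x^2 - 6*x + 72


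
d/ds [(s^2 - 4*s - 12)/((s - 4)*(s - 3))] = 3*(-s^2 + 16*s - 44)/(s^4 - 14*s^3 + 73*s^2 - 168*s + 144)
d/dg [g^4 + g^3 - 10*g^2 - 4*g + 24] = 4*g^3 + 3*g^2 - 20*g - 4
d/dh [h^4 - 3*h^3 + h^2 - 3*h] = 4*h^3 - 9*h^2 + 2*h - 3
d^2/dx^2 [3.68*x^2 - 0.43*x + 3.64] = 7.36000000000000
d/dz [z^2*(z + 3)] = 3*z*(z + 2)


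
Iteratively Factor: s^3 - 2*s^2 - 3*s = (s + 1)*(s^2 - 3*s) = (s - 3)*(s + 1)*(s)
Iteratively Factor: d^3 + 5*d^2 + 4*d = (d)*(d^2 + 5*d + 4) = d*(d + 4)*(d + 1)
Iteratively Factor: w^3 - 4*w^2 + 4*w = (w)*(w^2 - 4*w + 4) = w*(w - 2)*(w - 2)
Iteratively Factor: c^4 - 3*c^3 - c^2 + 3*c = (c)*(c^3 - 3*c^2 - c + 3) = c*(c - 1)*(c^2 - 2*c - 3) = c*(c - 3)*(c - 1)*(c + 1)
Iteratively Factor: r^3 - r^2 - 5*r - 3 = (r - 3)*(r^2 + 2*r + 1) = (r - 3)*(r + 1)*(r + 1)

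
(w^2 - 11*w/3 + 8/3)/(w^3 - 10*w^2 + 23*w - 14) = (w - 8/3)/(w^2 - 9*w + 14)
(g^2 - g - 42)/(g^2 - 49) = (g + 6)/(g + 7)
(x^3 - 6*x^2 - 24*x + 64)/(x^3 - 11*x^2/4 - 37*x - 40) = 4*(x - 2)/(4*x + 5)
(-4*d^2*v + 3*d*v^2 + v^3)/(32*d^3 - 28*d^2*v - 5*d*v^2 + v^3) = v/(-8*d + v)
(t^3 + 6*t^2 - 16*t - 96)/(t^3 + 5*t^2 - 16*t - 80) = (t + 6)/(t + 5)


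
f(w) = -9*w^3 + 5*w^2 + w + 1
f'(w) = -27*w^2 + 10*w + 1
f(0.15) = 1.23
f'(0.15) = 1.89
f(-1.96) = 86.01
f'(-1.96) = -122.32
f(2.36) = -87.09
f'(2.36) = -125.78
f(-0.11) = 0.96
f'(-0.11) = -0.43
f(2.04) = -52.56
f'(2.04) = -90.96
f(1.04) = -2.68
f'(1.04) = -17.80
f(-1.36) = 31.53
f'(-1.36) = -62.54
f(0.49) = 1.63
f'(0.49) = -0.58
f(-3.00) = 286.00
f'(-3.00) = -272.00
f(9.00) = -6146.00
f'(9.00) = -2096.00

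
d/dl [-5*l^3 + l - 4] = 1 - 15*l^2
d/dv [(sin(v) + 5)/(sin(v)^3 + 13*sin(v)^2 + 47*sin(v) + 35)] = -2*(sin(v) + 4)*cos(v)/((sin(v) + 1)^2*(sin(v) + 7)^2)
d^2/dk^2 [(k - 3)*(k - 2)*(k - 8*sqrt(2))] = 6*k - 16*sqrt(2) - 10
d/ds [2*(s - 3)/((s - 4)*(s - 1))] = 2*(-s^2 + 6*s - 11)/(s^4 - 10*s^3 + 33*s^2 - 40*s + 16)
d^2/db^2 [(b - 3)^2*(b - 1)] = 6*b - 14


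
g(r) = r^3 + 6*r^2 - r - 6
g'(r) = 3*r^2 + 12*r - 1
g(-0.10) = -5.84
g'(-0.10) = -2.17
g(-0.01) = -5.99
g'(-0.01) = -1.12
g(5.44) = 327.11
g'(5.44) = 153.06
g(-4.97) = 24.41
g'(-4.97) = 13.46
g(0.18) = -5.98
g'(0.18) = 1.26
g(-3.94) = 29.92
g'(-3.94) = -1.71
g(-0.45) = -4.43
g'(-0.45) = -5.79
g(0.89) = -1.43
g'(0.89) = 12.06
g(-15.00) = -2016.00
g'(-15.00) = 494.00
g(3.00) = 72.00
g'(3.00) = 62.00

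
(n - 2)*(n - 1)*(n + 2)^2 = n^4 + n^3 - 6*n^2 - 4*n + 8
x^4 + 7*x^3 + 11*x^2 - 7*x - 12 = (x - 1)*(x + 1)*(x + 3)*(x + 4)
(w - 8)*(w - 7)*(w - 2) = w^3 - 17*w^2 + 86*w - 112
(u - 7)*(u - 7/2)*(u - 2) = u^3 - 25*u^2/2 + 91*u/2 - 49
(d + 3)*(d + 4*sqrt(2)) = d^2 + 3*d + 4*sqrt(2)*d + 12*sqrt(2)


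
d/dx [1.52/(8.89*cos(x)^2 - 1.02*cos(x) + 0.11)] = (27.0256*cos(x) - 1.5504)*sin(x)/(8.89*cos(x)^2 - 1.02*cos(x) + 0.11)^2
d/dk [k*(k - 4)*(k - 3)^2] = 4*k^3 - 30*k^2 + 66*k - 36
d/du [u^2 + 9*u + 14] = 2*u + 9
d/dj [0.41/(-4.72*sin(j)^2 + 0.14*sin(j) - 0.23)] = (3.8704*sin(j) - 0.0574)*cos(j)/(4.72*sin(j)^2 - 0.14*sin(j) + 0.23)^2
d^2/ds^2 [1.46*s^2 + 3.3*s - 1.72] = 2.92000000000000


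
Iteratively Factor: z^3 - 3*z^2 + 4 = (z - 2)*(z^2 - z - 2) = (z - 2)^2*(z + 1)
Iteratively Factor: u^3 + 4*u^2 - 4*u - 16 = (u + 2)*(u^2 + 2*u - 8) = (u + 2)*(u + 4)*(u - 2)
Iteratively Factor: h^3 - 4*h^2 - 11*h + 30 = (h - 2)*(h^2 - 2*h - 15) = (h - 2)*(h + 3)*(h - 5)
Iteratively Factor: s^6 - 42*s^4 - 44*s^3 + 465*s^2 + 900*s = (s + 4)*(s^5 - 4*s^4 - 26*s^3 + 60*s^2 + 225*s) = (s - 5)*(s + 4)*(s^4 + s^3 - 21*s^2 - 45*s) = (s - 5)*(s + 3)*(s + 4)*(s^3 - 2*s^2 - 15*s) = s*(s - 5)*(s + 3)*(s + 4)*(s^2 - 2*s - 15) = s*(s - 5)*(s + 3)^2*(s + 4)*(s - 5)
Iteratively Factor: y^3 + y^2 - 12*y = (y)*(y^2 + y - 12) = y*(y + 4)*(y - 3)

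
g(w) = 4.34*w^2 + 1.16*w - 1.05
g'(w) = 8.68*w + 1.16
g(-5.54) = 125.73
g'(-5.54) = -46.93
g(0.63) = 1.40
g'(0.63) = 6.63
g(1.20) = 6.59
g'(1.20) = 11.58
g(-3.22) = 40.21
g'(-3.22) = -26.79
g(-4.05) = 65.44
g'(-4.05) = -33.99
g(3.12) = 44.82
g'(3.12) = 28.24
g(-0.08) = -1.12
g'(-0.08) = 0.47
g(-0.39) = -0.84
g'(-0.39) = -2.23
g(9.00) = 360.93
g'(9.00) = 79.28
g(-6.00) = 148.23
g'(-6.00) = -50.92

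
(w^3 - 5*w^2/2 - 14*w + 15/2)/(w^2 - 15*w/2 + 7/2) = (w^2 - 2*w - 15)/(w - 7)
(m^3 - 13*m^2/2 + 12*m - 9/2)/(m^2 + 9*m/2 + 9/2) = (2*m^3 - 13*m^2 + 24*m - 9)/(2*m^2 + 9*m + 9)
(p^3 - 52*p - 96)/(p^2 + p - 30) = (p^2 - 6*p - 16)/(p - 5)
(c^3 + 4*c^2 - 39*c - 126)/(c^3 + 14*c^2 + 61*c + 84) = (c - 6)/(c + 4)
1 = 1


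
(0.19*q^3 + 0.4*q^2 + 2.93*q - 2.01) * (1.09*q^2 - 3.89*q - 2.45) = 0.2071*q^5 - 0.3031*q^4 + 1.1722*q^3 - 14.5686*q^2 + 0.640399999999999*q + 4.9245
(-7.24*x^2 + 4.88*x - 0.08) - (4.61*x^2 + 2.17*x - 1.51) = -11.85*x^2 + 2.71*x + 1.43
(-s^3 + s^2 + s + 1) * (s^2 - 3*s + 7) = -s^5 + 4*s^4 - 9*s^3 + 5*s^2 + 4*s + 7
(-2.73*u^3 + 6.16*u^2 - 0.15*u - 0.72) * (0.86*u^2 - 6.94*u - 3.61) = -2.3478*u^5 + 24.2438*u^4 - 33.0241*u^3 - 21.8158*u^2 + 5.5383*u + 2.5992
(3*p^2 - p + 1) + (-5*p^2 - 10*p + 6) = -2*p^2 - 11*p + 7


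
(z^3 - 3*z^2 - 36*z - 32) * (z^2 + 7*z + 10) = z^5 + 4*z^4 - 47*z^3 - 314*z^2 - 584*z - 320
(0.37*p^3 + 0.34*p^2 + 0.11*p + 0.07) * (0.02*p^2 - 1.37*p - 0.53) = 0.0074*p^5 - 0.5001*p^4 - 0.6597*p^3 - 0.3295*p^2 - 0.1542*p - 0.0371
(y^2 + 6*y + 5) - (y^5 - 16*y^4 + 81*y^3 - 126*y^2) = -y^5 + 16*y^4 - 81*y^3 + 127*y^2 + 6*y + 5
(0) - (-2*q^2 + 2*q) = 2*q^2 - 2*q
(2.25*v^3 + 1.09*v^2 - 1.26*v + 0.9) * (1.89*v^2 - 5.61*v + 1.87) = 4.2525*v^5 - 10.5624*v^4 - 4.2888*v^3 + 10.8079*v^2 - 7.4052*v + 1.683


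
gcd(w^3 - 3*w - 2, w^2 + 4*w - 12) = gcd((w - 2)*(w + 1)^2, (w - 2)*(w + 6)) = w - 2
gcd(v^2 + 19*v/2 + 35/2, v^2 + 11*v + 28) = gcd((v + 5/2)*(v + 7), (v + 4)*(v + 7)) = v + 7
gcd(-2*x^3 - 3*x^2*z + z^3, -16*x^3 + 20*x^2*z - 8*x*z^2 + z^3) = 2*x - z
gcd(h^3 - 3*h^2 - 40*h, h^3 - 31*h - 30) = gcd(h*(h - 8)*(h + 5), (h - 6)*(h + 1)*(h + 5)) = h + 5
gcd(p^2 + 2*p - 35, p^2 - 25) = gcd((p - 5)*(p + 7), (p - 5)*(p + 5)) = p - 5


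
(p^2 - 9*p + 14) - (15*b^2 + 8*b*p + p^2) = -15*b^2 - 8*b*p - 9*p + 14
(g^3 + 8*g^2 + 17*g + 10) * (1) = g^3 + 8*g^2 + 17*g + 10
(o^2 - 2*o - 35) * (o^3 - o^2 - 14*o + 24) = o^5 - 3*o^4 - 47*o^3 + 87*o^2 + 442*o - 840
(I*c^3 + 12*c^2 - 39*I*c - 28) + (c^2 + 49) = I*c^3 + 13*c^2 - 39*I*c + 21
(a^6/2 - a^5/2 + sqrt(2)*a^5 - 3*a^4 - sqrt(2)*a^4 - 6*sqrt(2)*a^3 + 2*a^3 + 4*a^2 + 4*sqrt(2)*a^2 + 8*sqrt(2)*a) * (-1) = -a^6/2 - sqrt(2)*a^5 + a^5/2 + sqrt(2)*a^4 + 3*a^4 - 2*a^3 + 6*sqrt(2)*a^3 - 4*sqrt(2)*a^2 - 4*a^2 - 8*sqrt(2)*a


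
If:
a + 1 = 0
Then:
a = -1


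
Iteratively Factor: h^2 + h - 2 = (h + 2)*(h - 1)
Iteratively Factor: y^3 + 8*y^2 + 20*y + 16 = (y + 4)*(y^2 + 4*y + 4) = (y + 2)*(y + 4)*(y + 2)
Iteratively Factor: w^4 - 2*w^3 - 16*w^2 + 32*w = (w + 4)*(w^3 - 6*w^2 + 8*w) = (w - 2)*(w + 4)*(w^2 - 4*w) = (w - 4)*(w - 2)*(w + 4)*(w)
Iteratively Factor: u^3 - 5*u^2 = (u)*(u^2 - 5*u) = u*(u - 5)*(u)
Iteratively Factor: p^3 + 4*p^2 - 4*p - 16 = (p + 4)*(p^2 - 4) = (p - 2)*(p + 4)*(p + 2)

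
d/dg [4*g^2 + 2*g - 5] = 8*g + 2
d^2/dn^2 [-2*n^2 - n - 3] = -4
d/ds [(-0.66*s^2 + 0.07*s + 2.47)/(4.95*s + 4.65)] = (-3.267*s^2 - 6.138*s - 11.901)/(24.5025*s^2 + 46.035*s + 21.6225)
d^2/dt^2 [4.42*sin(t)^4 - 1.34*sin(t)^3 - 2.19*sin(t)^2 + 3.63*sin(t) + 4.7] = -70.72*sin(t)^4 + 12.06*sin(t)^3 + 61.8*sin(t)^2 - 11.67*sin(t) - 4.38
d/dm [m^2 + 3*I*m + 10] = 2*m + 3*I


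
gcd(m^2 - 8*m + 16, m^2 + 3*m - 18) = 1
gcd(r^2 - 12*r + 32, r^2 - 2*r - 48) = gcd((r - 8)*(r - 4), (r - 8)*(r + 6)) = r - 8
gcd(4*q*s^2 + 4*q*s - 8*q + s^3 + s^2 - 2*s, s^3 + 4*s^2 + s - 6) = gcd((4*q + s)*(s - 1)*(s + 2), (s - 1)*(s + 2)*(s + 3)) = s^2 + s - 2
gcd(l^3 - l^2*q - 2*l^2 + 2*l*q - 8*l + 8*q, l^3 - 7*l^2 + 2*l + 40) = l^2 - 2*l - 8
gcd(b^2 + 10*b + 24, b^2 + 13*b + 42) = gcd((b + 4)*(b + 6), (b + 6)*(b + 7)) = b + 6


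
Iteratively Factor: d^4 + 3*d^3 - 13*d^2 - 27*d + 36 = (d + 4)*(d^3 - d^2 - 9*d + 9) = (d + 3)*(d + 4)*(d^2 - 4*d + 3) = (d - 3)*(d + 3)*(d + 4)*(d - 1)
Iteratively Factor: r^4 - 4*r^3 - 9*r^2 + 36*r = (r - 4)*(r^3 - 9*r) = (r - 4)*(r - 3)*(r^2 + 3*r) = r*(r - 4)*(r - 3)*(r + 3)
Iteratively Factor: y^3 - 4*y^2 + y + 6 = (y - 2)*(y^2 - 2*y - 3) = (y - 3)*(y - 2)*(y + 1)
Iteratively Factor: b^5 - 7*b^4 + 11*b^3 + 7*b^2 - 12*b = (b + 1)*(b^4 - 8*b^3 + 19*b^2 - 12*b) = b*(b + 1)*(b^3 - 8*b^2 + 19*b - 12) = b*(b - 1)*(b + 1)*(b^2 - 7*b + 12) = b*(b - 3)*(b - 1)*(b + 1)*(b - 4)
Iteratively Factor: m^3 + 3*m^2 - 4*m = (m - 1)*(m^2 + 4*m) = m*(m - 1)*(m + 4)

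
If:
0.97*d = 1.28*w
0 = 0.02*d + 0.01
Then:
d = -0.50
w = -0.38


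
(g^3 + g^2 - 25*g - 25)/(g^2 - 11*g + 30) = (g^2 + 6*g + 5)/(g - 6)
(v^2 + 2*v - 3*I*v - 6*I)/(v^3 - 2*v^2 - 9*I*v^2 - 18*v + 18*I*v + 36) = (v + 2)/(v^2 + v*(-2 - 6*I) + 12*I)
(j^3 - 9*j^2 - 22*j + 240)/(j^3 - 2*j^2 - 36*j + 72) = (j^2 - 3*j - 40)/(j^2 + 4*j - 12)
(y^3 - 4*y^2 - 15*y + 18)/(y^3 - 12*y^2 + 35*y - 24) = (y^2 - 3*y - 18)/(y^2 - 11*y + 24)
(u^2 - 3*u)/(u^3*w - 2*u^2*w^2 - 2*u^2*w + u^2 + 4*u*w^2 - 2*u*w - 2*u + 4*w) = u*(u - 3)/(u^3*w - 2*u^2*w^2 - 2*u^2*w + u^2 + 4*u*w^2 - 2*u*w - 2*u + 4*w)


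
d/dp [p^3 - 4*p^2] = p*(3*p - 8)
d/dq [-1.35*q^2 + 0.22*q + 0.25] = 0.22 - 2.7*q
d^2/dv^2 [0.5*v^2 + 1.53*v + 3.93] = 1.00000000000000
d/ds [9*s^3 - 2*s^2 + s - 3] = 27*s^2 - 4*s + 1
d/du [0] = 0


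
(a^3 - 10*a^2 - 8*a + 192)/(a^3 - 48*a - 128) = (a - 6)/(a + 4)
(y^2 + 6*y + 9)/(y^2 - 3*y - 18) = (y + 3)/(y - 6)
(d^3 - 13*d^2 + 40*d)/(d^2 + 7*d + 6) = d*(d^2 - 13*d + 40)/(d^2 + 7*d + 6)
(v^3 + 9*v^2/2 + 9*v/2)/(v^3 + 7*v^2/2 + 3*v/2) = (2*v + 3)/(2*v + 1)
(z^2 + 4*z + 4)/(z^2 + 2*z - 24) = (z^2 + 4*z + 4)/(z^2 + 2*z - 24)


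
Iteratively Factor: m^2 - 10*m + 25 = (m - 5)*(m - 5)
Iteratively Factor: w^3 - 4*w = (w)*(w^2 - 4) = w*(w + 2)*(w - 2)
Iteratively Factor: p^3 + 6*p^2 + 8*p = (p + 4)*(p^2 + 2*p) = (p + 2)*(p + 4)*(p)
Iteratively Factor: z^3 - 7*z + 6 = (z + 3)*(z^2 - 3*z + 2) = (z - 2)*(z + 3)*(z - 1)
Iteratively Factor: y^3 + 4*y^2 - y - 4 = (y + 4)*(y^2 - 1) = (y + 1)*(y + 4)*(y - 1)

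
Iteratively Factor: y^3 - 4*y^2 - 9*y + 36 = (y + 3)*(y^2 - 7*y + 12) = (y - 4)*(y + 3)*(y - 3)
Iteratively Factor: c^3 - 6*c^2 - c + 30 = (c + 2)*(c^2 - 8*c + 15) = (c - 3)*(c + 2)*(c - 5)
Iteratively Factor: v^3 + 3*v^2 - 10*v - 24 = (v + 2)*(v^2 + v - 12) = (v + 2)*(v + 4)*(v - 3)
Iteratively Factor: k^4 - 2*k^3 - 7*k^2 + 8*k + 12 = (k + 1)*(k^3 - 3*k^2 - 4*k + 12) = (k - 3)*(k + 1)*(k^2 - 4) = (k - 3)*(k - 2)*(k + 1)*(k + 2)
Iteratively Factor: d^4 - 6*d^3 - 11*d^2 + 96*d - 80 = (d - 5)*(d^3 - d^2 - 16*d + 16) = (d - 5)*(d - 1)*(d^2 - 16) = (d - 5)*(d - 4)*(d - 1)*(d + 4)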